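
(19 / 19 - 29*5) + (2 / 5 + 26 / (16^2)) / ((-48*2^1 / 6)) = -1474881 / 10240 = -144.03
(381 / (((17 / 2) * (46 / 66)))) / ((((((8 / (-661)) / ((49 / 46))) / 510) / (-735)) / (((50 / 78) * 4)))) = 37413971161875 / 6877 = 5440449492.78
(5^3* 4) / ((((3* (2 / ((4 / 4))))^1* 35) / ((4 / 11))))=200 / 231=0.87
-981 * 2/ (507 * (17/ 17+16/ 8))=-218/ 169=-1.29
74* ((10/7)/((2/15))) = 5550/7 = 792.86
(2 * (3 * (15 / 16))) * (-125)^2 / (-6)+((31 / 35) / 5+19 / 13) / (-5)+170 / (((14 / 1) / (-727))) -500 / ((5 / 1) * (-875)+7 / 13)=-23476.51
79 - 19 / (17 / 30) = 45.47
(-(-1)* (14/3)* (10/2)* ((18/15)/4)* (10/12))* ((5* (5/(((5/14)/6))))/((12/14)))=8575/3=2858.33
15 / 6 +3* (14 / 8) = 31 / 4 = 7.75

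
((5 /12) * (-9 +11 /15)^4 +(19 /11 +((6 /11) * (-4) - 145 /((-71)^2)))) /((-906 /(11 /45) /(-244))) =399749638377568 /3121358844375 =128.07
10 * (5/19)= 50/19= 2.63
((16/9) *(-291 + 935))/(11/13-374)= -19136/6237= -3.07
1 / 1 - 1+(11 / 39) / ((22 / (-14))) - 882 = -34405 / 39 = -882.18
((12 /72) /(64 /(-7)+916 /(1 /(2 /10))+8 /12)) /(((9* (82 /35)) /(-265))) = -0.01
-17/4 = -4.25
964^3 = 895841344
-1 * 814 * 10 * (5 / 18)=-20350 / 9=-2261.11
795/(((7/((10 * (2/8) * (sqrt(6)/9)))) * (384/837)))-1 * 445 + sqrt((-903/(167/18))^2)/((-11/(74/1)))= -2020261/1837 + 123225 * sqrt(6)/1792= -931.32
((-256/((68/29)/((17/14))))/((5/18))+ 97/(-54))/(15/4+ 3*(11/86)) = -115.89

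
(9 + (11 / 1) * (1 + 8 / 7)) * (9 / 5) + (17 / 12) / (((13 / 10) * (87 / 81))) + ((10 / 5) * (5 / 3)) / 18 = 42629491 / 712530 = 59.83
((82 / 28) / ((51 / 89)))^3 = 48587168449 / 363994344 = 133.48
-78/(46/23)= -39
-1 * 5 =-5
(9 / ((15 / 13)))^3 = 59319 / 125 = 474.55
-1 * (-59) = 59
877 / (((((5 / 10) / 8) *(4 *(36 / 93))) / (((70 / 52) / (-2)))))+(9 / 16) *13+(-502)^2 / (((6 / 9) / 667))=252123909.67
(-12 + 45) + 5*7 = 68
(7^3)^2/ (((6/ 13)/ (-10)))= -7647185/ 3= -2549061.67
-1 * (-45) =45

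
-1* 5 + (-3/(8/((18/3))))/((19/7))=-443/76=-5.83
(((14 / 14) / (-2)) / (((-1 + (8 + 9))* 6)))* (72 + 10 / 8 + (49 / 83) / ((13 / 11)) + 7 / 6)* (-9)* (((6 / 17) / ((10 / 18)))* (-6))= -15714243 / 1173952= -13.39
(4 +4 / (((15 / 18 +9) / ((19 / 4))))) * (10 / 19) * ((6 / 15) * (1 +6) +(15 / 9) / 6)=96950 / 10089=9.61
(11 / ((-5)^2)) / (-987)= -11 / 24675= -0.00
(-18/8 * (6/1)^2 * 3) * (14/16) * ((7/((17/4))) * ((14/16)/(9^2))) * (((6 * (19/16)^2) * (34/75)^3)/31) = -35784847/372000000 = -0.10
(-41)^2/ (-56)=-1681/ 56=-30.02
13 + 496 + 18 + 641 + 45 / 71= 1168.63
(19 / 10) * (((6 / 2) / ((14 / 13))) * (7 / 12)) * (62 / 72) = 7657 / 2880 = 2.66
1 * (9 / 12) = 3 / 4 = 0.75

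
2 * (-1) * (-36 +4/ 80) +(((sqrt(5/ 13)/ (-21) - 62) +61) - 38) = 329/ 10 - sqrt(65)/ 273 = 32.87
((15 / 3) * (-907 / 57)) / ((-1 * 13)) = 4535 / 741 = 6.12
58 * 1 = 58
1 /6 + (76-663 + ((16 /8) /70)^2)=-4313219 /7350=-586.83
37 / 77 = 0.48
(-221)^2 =48841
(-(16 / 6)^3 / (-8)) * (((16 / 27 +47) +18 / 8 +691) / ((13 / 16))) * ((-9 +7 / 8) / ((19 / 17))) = -217629920 / 13851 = -15712.22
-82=-82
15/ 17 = 0.88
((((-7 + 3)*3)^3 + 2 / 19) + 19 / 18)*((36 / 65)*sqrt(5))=-1181158*sqrt(5) / 1235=-2138.58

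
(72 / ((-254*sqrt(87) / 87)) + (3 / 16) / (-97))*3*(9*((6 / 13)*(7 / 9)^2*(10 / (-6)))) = 245 / 10088 + 5880*sqrt(87) / 1651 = 33.24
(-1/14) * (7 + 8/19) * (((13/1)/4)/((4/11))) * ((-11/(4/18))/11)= 21.32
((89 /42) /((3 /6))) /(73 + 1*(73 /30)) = 890 /15841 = 0.06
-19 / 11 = -1.73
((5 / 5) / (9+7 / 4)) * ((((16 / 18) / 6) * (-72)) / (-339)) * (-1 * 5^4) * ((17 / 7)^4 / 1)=-6681680000 / 104998131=-63.64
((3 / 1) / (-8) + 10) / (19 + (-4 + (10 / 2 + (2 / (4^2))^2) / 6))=1232 / 2027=0.61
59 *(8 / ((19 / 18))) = 447.16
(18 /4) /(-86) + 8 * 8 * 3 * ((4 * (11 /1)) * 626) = 909613047 /172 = 5288447.95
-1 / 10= -0.10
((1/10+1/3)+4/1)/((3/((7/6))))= 931/540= 1.72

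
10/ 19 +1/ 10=119/ 190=0.63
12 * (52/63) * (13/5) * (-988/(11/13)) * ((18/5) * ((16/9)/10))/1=-555682816/28875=-19244.43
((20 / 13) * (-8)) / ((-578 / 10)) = 800 / 3757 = 0.21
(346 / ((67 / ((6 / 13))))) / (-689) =-2076 / 600119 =-0.00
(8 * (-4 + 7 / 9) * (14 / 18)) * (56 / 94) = -45472 / 3807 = -11.94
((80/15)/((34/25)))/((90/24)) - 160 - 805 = -147485/153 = -963.95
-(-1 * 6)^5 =7776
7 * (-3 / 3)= -7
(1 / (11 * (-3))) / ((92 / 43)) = -0.01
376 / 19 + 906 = 17590 / 19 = 925.79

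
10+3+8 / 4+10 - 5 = 20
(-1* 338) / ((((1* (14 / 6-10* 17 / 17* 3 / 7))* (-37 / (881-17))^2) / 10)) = 52986286080 / 56129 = 944009.09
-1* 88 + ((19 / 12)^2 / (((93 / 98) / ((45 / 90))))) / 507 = -597479783 / 6789744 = -88.00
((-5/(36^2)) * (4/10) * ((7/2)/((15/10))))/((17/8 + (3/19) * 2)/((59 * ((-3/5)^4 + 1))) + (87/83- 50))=459818506/6246379414197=0.00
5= 5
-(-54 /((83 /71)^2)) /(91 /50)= 13610700 /626899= 21.71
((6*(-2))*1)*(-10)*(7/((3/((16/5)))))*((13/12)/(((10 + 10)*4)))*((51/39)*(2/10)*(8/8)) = 238/75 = 3.17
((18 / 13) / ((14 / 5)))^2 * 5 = 10125 / 8281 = 1.22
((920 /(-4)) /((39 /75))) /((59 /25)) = -143750 /767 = -187.42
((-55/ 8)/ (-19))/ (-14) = -55/ 2128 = -0.03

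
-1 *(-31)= 31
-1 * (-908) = 908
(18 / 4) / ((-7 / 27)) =-17.36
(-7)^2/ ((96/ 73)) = 3577/ 96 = 37.26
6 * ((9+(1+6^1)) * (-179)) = -17184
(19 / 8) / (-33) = -19 / 264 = -0.07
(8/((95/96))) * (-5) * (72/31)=-55296/589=-93.88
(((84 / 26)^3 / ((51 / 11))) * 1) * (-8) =-2173248 / 37349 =-58.19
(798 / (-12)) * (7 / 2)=-232.75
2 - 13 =-11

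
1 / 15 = 0.07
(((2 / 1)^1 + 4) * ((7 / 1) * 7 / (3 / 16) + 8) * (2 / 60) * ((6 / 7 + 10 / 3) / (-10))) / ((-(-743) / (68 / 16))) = -151096 / 1170225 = -0.13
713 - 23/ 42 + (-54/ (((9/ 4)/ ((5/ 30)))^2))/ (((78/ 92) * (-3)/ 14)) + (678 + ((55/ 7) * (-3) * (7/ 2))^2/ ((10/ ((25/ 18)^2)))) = 1914113525/ 707616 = 2705.02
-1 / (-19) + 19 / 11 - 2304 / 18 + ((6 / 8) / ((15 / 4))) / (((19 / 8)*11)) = -131892 / 1045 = -126.21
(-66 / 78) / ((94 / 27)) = -297 / 1222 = -0.24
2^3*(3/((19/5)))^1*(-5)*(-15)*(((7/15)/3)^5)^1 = 134456/3116475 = 0.04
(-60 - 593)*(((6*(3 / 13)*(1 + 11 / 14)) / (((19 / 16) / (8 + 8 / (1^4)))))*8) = -300902400 / 1729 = -174032.62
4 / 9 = 0.44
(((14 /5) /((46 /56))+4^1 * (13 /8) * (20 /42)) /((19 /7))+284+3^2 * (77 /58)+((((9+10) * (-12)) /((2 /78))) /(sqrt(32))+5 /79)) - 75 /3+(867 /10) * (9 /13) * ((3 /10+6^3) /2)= 52827825685129 /7809102600 - 2223 * sqrt(2) /2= 5193.01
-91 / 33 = -2.76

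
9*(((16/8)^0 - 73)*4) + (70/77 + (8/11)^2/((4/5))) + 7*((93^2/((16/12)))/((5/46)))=502339087/1210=415156.27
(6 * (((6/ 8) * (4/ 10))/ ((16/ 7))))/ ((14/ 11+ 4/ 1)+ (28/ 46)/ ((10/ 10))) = 5313/ 39680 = 0.13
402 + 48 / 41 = 16530 / 41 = 403.17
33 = 33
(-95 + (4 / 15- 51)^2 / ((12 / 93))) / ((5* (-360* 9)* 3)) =-17867251 / 43740000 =-0.41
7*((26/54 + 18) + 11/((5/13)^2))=438676/675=649.89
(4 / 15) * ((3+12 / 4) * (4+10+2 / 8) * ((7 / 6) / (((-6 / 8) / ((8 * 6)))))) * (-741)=6307392 / 5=1261478.40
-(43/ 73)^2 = -1849/ 5329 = -0.35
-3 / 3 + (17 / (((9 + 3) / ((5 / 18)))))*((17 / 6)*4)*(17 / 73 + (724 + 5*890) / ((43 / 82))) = 44753949239 / 1017036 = 44004.29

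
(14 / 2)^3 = 343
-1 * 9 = -9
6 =6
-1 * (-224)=224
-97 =-97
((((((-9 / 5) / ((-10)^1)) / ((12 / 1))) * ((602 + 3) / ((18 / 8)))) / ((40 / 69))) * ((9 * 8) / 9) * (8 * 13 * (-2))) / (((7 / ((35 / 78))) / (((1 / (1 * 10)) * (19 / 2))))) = -52877 / 75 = -705.03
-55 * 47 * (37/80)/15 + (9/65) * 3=-247381/3120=-79.29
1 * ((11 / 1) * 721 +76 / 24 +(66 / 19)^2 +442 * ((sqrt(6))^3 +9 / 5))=2652 * sqrt(6) +94674053 / 10830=15237.88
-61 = -61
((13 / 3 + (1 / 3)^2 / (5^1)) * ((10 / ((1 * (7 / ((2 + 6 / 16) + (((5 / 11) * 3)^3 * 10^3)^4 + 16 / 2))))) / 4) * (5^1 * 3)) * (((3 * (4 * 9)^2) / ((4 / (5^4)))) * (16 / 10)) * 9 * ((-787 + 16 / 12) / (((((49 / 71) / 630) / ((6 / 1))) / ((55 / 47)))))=-569827059720989683721158540033730140500000 / 13409648518717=-42493810253537446354816690000.00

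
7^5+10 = 16817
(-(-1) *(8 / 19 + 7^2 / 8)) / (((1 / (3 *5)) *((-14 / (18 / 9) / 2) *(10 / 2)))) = -2985 / 532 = -5.61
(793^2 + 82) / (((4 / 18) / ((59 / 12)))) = 111320787 / 8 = 13915098.38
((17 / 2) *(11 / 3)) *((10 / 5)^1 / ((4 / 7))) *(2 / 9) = 1309 / 54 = 24.24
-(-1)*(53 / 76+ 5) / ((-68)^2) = 433 / 351424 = 0.00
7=7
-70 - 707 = -777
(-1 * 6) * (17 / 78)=-17 / 13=-1.31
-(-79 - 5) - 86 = -2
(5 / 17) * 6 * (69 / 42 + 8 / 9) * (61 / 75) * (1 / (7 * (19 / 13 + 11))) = 252967 / 6072570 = 0.04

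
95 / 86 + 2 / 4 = 69 / 43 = 1.60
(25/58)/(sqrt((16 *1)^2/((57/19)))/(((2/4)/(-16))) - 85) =6375/13947202 - 6400 *sqrt(3)/6973601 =-0.00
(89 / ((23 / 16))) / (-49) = -1424 / 1127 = -1.26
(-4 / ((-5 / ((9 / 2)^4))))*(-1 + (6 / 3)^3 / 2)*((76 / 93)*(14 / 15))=581742 / 775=750.63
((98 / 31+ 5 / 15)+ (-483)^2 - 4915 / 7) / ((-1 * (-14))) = 151416319 / 9114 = 16613.60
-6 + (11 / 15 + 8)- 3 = -4 / 15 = -0.27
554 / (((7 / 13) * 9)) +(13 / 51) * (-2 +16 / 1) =117.89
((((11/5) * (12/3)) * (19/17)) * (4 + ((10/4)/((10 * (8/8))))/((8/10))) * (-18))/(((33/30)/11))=-7634.65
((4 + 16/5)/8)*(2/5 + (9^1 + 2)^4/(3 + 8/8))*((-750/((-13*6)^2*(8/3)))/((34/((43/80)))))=-28333431/11767808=-2.41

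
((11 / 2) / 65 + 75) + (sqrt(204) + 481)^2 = 1924*sqrt(51) + 30113211 / 130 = 245380.19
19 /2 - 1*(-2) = 23 /2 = 11.50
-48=-48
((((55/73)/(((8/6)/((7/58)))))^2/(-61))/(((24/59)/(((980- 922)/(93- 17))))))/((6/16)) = -8745275/22926466432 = -0.00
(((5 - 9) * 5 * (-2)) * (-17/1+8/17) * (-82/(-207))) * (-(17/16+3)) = 3744325/3519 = 1064.03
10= 10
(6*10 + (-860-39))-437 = -1276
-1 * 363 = -363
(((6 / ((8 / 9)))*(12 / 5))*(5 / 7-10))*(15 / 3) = -5265 / 7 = -752.14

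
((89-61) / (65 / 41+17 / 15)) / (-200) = -861 / 16720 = -0.05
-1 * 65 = -65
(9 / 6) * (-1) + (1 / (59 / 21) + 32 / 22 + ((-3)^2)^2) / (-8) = -15383 / 1298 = -11.85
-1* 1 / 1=-1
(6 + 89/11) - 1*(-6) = 221/11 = 20.09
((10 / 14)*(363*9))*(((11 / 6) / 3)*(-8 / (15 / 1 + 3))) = -13310 / 21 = -633.81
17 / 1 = 17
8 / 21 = 0.38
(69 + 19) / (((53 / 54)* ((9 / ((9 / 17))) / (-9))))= -42768 / 901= -47.47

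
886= 886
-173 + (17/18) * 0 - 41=-214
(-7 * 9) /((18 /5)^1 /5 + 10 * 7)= -0.89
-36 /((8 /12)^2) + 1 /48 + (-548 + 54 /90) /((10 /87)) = -5812031 /1200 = -4843.36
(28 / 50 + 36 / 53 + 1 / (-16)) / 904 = 0.00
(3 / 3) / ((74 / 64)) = 32 / 37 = 0.86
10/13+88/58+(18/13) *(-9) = -3836/377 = -10.18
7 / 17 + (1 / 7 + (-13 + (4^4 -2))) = 28745 / 119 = 241.55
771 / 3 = 257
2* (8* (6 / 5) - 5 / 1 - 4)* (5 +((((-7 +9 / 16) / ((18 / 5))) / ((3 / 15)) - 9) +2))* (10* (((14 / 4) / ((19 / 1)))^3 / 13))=-1080793 / 17120064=-0.06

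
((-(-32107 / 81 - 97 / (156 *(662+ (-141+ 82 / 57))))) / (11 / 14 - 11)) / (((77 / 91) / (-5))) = 17939519045 / 78231582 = 229.31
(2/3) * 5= 10/3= 3.33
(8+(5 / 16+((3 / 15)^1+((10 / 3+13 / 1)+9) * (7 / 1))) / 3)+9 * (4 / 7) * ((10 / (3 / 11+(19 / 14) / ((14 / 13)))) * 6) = 127821143 / 475920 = 268.58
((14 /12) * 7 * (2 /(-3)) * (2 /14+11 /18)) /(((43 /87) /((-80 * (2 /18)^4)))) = 771400 /7617321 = 0.10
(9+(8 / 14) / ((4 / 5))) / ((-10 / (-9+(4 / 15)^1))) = 4454 / 525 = 8.48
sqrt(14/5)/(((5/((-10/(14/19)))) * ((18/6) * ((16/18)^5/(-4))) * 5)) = 373977 * sqrt(70)/1433600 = 2.18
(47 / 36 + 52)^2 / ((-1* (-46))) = 61.77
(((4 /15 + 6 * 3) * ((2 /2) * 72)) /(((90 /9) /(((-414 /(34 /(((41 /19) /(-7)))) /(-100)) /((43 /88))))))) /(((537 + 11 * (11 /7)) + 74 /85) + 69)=-204638544 /12642155875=-0.02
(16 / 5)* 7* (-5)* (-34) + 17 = 3825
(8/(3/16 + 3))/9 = 0.28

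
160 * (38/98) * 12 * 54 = 1969920/49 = 40202.45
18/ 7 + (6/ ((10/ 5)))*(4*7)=606/ 7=86.57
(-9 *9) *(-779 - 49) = 67068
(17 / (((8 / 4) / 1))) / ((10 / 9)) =153 / 20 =7.65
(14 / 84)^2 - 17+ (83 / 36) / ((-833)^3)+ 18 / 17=-55188577277 / 3468057222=-15.91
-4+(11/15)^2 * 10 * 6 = 424/15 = 28.27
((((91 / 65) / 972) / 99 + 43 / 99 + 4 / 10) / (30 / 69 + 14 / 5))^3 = 787145789106305730269 / 45870470863493455466496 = 0.02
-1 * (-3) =3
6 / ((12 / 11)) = 11 / 2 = 5.50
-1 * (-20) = 20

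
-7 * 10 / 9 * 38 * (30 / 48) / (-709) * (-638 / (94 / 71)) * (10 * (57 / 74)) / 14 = -1022036125 / 14795412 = -69.08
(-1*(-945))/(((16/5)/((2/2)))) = 4725/16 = 295.31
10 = 10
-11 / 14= -0.79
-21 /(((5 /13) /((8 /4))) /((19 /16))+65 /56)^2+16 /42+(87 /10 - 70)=-1025129359733 /14057695050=-72.92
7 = 7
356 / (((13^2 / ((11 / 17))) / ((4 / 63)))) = 15664 / 180999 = 0.09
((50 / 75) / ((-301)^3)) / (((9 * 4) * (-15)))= 1 / 22089429810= 0.00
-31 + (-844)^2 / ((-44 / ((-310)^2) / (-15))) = 256708085659 / 11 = 23337098696.27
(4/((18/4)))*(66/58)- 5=-347/87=-3.99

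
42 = 42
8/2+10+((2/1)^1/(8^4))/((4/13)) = 114701/8192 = 14.00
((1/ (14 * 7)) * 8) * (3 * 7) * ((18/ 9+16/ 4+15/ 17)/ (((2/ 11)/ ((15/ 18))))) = 6435/ 119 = 54.08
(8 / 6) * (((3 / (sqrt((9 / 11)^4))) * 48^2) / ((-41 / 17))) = -2106368 / 369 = -5708.31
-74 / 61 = -1.21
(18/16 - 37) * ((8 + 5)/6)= -3731/48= -77.73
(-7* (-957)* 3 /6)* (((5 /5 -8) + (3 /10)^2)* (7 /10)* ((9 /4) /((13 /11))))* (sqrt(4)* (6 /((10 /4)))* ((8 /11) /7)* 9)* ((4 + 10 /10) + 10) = -3374547561 /1625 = -2076644.65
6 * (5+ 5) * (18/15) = 72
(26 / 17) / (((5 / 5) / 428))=11128 / 17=654.59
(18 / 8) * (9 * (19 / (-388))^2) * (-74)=-1081917 / 301088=-3.59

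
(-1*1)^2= 1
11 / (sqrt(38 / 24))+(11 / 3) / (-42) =-11 / 126+22 * sqrt(57) / 19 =8.65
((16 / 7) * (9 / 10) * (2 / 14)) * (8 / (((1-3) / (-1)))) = 288 / 245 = 1.18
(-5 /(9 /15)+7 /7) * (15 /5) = -22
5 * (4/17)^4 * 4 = 5120/83521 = 0.06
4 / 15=0.27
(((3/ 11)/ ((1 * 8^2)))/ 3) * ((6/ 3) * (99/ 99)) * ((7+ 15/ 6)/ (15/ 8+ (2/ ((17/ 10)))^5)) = 26977283/ 4127011240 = 0.01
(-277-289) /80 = -283 /40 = -7.08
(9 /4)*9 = 81 /4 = 20.25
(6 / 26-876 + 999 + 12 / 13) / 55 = 1614 / 715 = 2.26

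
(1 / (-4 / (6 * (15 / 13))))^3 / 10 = -18225 / 35152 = -0.52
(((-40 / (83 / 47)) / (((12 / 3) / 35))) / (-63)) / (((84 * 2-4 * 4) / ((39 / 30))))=0.03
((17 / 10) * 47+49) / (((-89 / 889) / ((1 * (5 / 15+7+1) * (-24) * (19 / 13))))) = 376361.26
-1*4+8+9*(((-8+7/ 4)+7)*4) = 31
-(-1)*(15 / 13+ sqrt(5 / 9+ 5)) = 3.51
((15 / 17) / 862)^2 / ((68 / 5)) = 1125 / 14602300688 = 0.00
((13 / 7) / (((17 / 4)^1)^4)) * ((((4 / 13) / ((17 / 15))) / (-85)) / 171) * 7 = -0.00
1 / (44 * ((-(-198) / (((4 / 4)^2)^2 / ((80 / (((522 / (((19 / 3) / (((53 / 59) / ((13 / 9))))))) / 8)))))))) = 41499 / 4514132480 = 0.00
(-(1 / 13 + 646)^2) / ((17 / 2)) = -141086402 / 2873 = -49107.69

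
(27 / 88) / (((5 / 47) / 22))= 1269 / 20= 63.45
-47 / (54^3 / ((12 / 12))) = -47 / 157464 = -0.00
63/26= 2.42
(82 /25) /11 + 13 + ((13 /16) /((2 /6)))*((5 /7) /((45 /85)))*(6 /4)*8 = 406271 /7700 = 52.76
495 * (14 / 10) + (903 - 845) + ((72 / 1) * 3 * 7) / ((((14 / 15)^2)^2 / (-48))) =-32547407 / 343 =-94890.40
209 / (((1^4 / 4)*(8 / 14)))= 1463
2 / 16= 0.12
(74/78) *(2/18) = 37/351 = 0.11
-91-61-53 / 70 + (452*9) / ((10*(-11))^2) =-6455027 / 42350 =-152.42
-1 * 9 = -9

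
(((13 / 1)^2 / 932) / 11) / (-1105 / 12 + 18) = -0.00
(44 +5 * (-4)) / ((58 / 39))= 468 / 29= 16.14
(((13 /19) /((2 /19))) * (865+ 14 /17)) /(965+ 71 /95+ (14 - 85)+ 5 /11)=199957615 /31806524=6.29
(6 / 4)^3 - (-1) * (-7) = -29 / 8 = -3.62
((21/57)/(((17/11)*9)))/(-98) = -11/40698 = -0.00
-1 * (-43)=43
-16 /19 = -0.84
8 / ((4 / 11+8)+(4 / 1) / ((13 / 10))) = 286 / 409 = 0.70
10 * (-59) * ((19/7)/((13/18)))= -201780/91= -2217.36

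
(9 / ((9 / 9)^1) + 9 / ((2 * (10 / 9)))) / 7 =261 / 140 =1.86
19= 19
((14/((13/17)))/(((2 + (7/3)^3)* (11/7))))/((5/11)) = 44982/25805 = 1.74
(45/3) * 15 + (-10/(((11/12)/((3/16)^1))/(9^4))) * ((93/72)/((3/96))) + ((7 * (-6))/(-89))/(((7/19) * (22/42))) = -542831301/979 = -554475.28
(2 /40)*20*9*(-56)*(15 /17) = -7560 /17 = -444.71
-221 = -221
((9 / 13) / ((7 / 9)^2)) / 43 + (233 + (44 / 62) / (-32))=3165583371 / 13585936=233.00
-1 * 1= -1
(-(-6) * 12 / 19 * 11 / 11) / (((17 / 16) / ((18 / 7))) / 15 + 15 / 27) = 311040 / 47861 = 6.50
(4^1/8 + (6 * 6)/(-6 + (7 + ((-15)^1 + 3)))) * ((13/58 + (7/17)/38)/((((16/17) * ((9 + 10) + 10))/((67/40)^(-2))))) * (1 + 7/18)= -83913125/7101243369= -0.01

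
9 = 9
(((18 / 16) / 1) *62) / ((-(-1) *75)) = 0.93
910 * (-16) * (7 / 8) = -12740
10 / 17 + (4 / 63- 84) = -89266 / 1071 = -83.35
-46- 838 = -884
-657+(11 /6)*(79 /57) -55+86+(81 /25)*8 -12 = -5211559 /8550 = -609.54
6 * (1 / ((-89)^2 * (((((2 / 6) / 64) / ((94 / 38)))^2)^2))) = 39787586603974656 / 1032272641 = 38543680.25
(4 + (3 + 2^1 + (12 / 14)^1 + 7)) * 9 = 1062 / 7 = 151.71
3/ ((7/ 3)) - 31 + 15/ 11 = -2183/ 77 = -28.35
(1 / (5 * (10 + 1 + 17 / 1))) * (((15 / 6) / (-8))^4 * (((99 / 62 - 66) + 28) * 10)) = -1410625 / 56885248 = -0.02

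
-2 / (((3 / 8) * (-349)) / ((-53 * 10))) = -8480 / 1047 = -8.10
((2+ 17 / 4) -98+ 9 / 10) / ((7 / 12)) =-5451 / 35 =-155.74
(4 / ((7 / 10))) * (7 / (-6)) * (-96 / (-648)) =-80 / 81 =-0.99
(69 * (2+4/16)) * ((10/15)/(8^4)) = 207/8192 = 0.03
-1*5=-5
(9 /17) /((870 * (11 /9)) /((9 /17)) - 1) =243 /921451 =0.00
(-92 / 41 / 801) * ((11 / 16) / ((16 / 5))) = -1265 / 2101824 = -0.00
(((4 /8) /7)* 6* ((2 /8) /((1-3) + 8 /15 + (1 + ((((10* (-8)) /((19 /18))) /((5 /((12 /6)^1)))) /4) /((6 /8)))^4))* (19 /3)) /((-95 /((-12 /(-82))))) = -1172889 /7710719109422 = -0.00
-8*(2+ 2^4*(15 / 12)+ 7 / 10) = -908 / 5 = -181.60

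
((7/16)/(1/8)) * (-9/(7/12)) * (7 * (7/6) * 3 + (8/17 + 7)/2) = -25920/17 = -1524.71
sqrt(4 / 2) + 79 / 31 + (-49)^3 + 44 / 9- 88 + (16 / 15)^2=-273718588 / 2325 + sqrt(2)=-117727.01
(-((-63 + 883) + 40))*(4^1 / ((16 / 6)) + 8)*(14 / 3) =-114380 / 3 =-38126.67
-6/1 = -6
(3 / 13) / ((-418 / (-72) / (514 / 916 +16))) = 409590 / 622193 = 0.66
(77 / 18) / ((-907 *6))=-77 / 97956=-0.00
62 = 62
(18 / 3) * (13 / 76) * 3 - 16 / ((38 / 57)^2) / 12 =3 / 38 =0.08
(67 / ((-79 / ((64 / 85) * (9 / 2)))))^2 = 372335616 / 45091225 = 8.26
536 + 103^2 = 11145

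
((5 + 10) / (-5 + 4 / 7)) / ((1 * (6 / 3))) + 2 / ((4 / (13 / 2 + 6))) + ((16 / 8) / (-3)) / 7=11617 / 2604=4.46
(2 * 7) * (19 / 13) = 266 / 13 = 20.46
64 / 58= 32 / 29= 1.10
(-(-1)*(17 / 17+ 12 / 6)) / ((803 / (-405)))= -1.51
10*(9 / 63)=1.43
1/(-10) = -1/10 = -0.10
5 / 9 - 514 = -4621 / 9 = -513.44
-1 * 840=-840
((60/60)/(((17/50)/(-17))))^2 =2500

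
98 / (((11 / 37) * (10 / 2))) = 3626 / 55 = 65.93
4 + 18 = 22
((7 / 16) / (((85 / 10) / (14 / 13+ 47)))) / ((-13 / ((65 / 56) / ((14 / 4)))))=-3125 / 49504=-0.06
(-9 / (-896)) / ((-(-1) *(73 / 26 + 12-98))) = -39 / 323008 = -0.00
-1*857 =-857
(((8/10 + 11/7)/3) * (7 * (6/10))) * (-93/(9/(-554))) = 1425442/75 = 19005.89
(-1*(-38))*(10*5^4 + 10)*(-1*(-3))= 713640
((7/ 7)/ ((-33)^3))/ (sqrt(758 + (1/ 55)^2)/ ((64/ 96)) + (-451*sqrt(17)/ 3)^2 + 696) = -346408100/ 4791542914640685093 + 90*sqrt(2292951)/ 17568990687015845341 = -0.00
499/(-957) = -499/957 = -0.52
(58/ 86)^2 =841/ 1849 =0.45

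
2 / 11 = 0.18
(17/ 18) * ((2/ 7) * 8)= 136/ 63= 2.16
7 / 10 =0.70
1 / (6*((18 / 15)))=5 / 36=0.14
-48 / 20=-12 / 5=-2.40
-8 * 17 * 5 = -680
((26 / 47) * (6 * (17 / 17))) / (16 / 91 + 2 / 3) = 21294 / 5405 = 3.94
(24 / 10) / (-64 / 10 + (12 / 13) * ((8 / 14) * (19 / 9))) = -819 / 1804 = -0.45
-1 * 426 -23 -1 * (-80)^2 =-6849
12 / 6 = 2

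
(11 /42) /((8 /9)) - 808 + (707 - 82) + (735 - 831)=-31215 /112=-278.71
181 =181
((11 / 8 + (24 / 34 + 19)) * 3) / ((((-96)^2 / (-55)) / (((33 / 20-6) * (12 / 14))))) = 2743719 / 1949696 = 1.41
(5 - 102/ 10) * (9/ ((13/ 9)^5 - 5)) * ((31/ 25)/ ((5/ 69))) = -14777779887/ 23765000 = -621.83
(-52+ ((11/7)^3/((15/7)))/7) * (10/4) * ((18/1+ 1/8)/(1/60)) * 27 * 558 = -1453880487825/686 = -2119359311.70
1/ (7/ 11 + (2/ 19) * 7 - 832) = -0.00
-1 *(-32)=32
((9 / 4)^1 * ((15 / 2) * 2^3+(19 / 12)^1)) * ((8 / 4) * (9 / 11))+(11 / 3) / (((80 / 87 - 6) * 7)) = 30853255 / 136136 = 226.64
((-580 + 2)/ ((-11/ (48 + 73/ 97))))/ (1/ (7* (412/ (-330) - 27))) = -89181401974/ 176055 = -506554.21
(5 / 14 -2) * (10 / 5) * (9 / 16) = -207 / 112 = -1.85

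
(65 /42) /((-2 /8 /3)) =-130 /7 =-18.57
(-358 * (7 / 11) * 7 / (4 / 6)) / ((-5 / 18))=473634 / 55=8611.53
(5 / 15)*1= 1 / 3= 0.33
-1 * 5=-5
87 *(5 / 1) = 435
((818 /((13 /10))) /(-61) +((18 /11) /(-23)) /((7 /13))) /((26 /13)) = -7336171 /1404403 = -5.22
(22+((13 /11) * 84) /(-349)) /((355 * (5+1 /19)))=791977 /65416560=0.01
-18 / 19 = -0.95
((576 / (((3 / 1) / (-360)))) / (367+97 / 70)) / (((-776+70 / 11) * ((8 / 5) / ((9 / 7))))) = 7128000 / 36385457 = 0.20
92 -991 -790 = -1689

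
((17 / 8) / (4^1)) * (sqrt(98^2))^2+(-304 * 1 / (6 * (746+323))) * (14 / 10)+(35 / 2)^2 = 693777833 / 128280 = 5408.31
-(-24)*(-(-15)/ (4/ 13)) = 1170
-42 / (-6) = 7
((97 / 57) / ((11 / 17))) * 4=6596 / 627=10.52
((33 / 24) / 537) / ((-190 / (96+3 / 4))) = -1419 / 1088320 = -0.00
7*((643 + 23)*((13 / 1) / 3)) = 20202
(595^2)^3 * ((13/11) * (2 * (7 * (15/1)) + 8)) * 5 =628740801864558906250/11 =57158254714959900568.18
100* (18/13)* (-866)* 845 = -101322000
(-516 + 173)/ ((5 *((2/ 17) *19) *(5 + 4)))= -5831/ 1710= -3.41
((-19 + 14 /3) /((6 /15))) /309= -215 /1854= -0.12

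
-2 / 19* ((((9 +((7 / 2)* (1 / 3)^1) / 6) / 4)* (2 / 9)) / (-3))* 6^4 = 1324 / 57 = 23.23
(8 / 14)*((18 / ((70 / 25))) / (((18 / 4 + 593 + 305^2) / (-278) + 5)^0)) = 180 / 49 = 3.67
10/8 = 1.25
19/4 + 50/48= 139/24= 5.79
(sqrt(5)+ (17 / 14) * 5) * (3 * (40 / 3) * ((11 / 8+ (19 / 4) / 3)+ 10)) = 1555 * sqrt(5) / 3+ 132175 / 42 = 4306.05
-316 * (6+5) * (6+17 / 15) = -371932 / 15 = -24795.47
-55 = -55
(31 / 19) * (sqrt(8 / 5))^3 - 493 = -493+ 496 * sqrt(10) / 475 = -489.70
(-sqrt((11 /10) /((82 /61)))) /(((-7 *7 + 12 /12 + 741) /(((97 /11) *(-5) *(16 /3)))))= 776 *sqrt(137555) /937629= 0.31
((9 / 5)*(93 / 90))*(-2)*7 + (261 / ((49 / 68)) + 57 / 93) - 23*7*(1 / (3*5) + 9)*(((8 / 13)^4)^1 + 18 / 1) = -85079915413882 / 3253811925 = -26147.77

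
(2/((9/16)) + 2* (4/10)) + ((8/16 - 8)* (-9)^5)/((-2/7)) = -279005741/180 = -1550031.89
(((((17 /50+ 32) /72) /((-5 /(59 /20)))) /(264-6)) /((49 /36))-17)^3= -3125359306820949219449 /636056000000000000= -4913.65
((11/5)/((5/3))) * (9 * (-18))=-5346/25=-213.84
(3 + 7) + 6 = 16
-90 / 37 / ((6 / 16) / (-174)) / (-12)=-3480 / 37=-94.05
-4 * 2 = -8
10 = 10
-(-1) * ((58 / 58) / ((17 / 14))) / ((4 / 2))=7 / 17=0.41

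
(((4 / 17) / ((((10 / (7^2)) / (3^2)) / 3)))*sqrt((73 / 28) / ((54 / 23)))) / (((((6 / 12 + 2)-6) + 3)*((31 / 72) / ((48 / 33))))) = -24192*sqrt(70518) / 28985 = -221.64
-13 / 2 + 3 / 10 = -31 / 5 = -6.20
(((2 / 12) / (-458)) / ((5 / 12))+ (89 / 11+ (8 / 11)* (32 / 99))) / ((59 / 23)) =238754398 / 73567395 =3.25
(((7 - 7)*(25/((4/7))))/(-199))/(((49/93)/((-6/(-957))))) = 0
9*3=27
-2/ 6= -1/ 3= -0.33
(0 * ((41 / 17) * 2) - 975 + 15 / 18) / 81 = -5845 / 486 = -12.03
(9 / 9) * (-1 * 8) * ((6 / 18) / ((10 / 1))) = -4 / 15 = -0.27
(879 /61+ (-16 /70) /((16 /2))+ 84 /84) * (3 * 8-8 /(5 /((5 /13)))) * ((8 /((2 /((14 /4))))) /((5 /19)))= 379356128 /19825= 19135.24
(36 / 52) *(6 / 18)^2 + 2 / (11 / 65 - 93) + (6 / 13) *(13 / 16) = 135039 / 313768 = 0.43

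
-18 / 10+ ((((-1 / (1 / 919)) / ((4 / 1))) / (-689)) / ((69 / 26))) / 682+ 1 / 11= -42621397 / 24940740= -1.71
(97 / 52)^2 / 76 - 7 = -1429119 / 205504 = -6.95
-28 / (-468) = 7 / 117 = 0.06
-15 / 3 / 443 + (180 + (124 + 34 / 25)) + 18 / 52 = 88024837 / 287950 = 305.69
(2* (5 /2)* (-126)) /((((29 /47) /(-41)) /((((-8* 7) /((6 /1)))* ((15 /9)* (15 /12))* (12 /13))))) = -283269000 /377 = -751376.66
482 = 482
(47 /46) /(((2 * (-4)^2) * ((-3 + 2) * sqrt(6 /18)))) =-47 * sqrt(3) /1472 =-0.06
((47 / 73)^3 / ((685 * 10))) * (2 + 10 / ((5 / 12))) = 1349699 / 1332383225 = 0.00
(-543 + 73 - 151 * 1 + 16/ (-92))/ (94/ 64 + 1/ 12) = -1371552/ 3427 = -400.22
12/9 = 4/3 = 1.33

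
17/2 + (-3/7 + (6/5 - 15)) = -401/70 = -5.73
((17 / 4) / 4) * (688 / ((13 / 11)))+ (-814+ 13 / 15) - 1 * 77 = -52961 / 195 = -271.59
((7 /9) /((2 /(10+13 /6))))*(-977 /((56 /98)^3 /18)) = -445941.98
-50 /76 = -25 /38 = -0.66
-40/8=-5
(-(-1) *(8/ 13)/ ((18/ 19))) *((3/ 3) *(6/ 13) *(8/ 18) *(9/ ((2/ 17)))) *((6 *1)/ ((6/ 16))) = 82688/ 507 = 163.09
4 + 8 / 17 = 76 / 17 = 4.47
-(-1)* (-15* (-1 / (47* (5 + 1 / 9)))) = 135 / 2162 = 0.06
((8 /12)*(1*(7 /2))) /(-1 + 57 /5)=35 /156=0.22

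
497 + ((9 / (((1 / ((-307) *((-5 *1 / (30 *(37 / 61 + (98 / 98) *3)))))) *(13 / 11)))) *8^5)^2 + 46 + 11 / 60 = 635448080873043907 / 50700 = 12533492719389.43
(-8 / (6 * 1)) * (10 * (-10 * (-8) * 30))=-32000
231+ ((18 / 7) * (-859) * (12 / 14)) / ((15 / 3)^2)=190203 / 1225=155.27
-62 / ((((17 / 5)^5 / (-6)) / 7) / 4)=32550000 / 1419857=22.92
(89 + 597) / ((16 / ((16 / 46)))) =343 / 23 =14.91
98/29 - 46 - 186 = -6630/29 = -228.62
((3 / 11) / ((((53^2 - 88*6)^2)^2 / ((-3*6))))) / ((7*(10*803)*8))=-27 / 66952593226039638040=-0.00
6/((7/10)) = 60/7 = 8.57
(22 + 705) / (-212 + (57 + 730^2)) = 727 / 532745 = 0.00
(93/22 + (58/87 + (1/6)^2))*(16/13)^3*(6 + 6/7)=31932416/507507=62.92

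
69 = 69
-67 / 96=-0.70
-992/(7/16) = -15872/7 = -2267.43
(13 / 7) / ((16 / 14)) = 13 / 8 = 1.62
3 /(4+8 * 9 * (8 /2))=3 /292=0.01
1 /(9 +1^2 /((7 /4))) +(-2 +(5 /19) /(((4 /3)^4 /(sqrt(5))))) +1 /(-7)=-956 /469 +405*sqrt(5) /4864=-1.85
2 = 2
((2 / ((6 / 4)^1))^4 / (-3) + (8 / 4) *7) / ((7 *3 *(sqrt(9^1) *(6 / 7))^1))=1573 / 6561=0.24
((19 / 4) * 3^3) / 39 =171 / 52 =3.29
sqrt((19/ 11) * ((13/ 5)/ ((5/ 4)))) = 2 * sqrt(2717)/ 55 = 1.90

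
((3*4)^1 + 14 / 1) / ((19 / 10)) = 13.68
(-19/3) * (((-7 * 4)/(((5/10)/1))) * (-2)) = -2128/3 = -709.33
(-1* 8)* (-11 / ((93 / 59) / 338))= 1754896 / 93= 18869.85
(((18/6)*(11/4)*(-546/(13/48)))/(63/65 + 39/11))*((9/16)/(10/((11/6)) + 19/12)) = -147162015/499802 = -294.44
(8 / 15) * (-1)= -8 / 15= -0.53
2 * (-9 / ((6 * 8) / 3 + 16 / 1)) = -9 / 16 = -0.56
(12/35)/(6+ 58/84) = 72/1405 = 0.05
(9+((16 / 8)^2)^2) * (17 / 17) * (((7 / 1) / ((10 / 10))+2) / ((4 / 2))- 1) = 175 / 2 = 87.50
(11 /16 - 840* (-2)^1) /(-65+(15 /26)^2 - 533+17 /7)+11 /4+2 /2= 0.93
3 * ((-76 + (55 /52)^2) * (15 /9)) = -1012395 /2704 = -374.41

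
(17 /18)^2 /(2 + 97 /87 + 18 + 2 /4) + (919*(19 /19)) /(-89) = -10.28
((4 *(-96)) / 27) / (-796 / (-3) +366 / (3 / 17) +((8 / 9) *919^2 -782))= -16 / 846313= -0.00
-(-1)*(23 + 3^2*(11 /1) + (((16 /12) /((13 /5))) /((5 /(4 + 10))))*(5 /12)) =14344 /117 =122.60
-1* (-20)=20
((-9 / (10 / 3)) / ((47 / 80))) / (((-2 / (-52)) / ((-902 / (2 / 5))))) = 269448.51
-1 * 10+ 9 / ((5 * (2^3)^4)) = -10.00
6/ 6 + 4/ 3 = 2.33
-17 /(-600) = 17 /600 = 0.03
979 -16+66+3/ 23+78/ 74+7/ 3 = 2636018/ 2553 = 1032.52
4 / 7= 0.57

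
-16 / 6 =-8 / 3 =-2.67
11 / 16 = 0.69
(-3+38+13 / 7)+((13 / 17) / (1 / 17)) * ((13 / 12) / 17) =53815 / 1428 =37.69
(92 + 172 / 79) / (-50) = -744 / 395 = -1.88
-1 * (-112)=112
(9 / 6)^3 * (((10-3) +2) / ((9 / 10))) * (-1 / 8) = -135 / 32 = -4.22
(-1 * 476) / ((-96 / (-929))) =-110551 / 24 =-4606.29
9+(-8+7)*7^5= -16798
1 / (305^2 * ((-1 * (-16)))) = 1 / 1488400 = 0.00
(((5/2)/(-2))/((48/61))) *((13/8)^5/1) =-113244365/6291456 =-18.00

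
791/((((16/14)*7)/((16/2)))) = 791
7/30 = 0.23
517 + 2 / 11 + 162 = 7471 / 11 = 679.18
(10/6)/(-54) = -5/162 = -0.03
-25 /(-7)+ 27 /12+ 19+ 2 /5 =3531 /140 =25.22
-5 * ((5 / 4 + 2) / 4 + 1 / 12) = -215 / 48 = -4.48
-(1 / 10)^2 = -1 / 100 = -0.01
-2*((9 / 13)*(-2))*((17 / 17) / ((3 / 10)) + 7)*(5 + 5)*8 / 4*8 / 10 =457.85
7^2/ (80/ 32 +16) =98/ 37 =2.65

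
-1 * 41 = -41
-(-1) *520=520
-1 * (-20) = 20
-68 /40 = -17 /10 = -1.70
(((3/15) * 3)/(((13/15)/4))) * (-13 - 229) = -8712/13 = -670.15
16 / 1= 16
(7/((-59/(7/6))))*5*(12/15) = -98/177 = -0.55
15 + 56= 71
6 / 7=0.86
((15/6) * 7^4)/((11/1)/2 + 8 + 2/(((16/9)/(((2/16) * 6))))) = 192080/459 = 418.47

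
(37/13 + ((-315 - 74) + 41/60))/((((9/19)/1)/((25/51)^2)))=-714084125/3651804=-195.54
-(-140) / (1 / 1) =140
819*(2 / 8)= 819 / 4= 204.75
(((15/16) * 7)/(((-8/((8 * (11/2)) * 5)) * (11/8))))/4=-32.81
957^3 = 876467493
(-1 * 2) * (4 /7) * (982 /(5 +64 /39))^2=-11733894432 /469567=-24988.75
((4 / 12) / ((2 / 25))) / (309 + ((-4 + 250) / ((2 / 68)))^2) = 5 / 83948166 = 0.00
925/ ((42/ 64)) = 29600/ 21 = 1409.52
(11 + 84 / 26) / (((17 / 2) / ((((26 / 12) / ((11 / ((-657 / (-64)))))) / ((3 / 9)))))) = 121545 / 11968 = 10.16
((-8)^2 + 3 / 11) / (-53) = -707 / 583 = -1.21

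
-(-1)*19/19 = 1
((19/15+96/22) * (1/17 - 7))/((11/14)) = -1534708/30855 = -49.74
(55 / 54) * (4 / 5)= 22 / 27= 0.81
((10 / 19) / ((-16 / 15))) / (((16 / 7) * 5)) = -105 / 2432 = -0.04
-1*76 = -76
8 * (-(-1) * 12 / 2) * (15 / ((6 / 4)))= 480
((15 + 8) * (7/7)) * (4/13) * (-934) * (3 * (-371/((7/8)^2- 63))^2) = -2965976088576/4208893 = -704692.68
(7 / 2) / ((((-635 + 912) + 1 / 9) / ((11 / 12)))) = 231 / 19952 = 0.01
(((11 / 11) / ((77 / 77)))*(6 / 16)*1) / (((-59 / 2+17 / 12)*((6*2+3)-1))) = -9 / 9436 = -0.00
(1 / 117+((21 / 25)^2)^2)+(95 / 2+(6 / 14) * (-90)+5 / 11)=69605330533 / 7038281250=9.89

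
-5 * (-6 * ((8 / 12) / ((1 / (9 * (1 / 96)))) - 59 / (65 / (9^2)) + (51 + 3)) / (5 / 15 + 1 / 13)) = -182151 / 128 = -1423.05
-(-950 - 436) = 1386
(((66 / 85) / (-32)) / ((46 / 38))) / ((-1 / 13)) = 8151 / 31280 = 0.26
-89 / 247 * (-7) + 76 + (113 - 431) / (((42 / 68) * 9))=331697 / 15561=21.32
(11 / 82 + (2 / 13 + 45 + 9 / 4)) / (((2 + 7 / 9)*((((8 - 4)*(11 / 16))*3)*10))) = 304053 / 1465750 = 0.21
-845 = -845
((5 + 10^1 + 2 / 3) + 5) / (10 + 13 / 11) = 682 / 369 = 1.85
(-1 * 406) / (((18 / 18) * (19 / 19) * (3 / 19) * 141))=-7714 / 423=-18.24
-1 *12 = -12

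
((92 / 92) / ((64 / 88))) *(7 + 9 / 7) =319 / 28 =11.39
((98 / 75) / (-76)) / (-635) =49 / 1809750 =0.00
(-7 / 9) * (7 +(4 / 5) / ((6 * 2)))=-742 / 135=-5.50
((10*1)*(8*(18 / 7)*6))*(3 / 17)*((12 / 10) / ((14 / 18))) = 279936 / 833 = 336.06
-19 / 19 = -1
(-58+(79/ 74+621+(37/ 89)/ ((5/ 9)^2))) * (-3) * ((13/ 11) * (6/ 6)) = -3630724617/ 1811150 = -2004.65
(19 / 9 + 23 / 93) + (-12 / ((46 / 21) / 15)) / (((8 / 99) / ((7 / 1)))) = -182652379 / 25668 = -7115.96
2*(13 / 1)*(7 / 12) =91 / 6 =15.17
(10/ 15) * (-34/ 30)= -34/ 45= -0.76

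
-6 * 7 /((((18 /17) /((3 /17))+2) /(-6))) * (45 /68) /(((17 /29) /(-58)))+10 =-2372675 /1156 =-2052.49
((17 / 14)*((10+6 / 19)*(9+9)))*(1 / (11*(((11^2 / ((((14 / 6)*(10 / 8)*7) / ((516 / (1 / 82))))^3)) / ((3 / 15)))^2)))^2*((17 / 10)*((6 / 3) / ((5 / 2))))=6055762985670091505206609375 / 2009488646552401140528431074560989471866957634845264129048915491252382174543872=0.00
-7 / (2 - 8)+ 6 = 43 / 6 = 7.17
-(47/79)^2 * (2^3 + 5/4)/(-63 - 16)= 81733/1972156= 0.04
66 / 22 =3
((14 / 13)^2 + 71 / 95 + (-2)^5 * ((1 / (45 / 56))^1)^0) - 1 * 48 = -1253781 / 16055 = -78.09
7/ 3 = 2.33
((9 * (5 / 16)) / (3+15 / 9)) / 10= 27 / 448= 0.06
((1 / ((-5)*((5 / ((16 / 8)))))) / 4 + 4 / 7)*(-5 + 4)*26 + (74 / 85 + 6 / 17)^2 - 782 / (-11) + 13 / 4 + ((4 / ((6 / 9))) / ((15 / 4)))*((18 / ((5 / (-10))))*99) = -12552693011 / 2225300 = -5640.90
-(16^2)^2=-65536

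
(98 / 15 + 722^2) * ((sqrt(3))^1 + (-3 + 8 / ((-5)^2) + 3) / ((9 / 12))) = 250219456 / 1125 + 7819358 * sqrt(3) / 15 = 1125318.98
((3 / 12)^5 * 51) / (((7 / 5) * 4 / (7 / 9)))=85 / 12288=0.01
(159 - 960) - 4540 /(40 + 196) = -48394 /59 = -820.24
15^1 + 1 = 16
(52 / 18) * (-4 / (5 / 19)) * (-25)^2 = -247000 / 9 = -27444.44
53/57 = 0.93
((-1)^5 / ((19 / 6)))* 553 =-3318 / 19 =-174.63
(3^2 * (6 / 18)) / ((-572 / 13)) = -3 / 44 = -0.07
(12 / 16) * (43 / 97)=129 / 388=0.33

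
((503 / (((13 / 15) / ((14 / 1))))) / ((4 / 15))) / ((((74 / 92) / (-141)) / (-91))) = 17984299725 / 37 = 486062154.73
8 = 8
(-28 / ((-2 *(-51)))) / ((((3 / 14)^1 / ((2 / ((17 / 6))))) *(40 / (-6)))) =196 / 1445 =0.14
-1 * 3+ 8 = 5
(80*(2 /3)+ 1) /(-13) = -163 /39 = -4.18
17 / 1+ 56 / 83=17.67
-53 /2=-26.50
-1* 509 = -509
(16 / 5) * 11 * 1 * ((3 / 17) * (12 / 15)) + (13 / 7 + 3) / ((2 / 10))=87034 / 2975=29.26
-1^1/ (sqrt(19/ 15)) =-sqrt(285)/ 19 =-0.89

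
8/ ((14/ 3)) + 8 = 68/ 7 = 9.71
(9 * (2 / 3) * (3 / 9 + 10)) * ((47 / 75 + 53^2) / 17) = 13064764 / 1275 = 10246.87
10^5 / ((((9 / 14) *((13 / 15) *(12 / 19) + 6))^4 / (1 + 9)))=195562950625000000 / 61377839028801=3186.21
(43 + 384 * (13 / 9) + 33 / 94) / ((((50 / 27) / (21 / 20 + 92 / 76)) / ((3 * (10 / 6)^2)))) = 434587857 / 71440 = 6083.26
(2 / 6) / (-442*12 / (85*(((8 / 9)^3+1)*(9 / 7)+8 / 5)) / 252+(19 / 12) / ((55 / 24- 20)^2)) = -1940093125 / 351008874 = -5.53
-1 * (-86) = 86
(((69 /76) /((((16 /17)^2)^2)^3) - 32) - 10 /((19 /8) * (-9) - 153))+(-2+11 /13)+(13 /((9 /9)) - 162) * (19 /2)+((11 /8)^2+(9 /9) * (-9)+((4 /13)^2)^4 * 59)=-7078082330171288063853920963117 /4868603487890385064484143104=-1453.82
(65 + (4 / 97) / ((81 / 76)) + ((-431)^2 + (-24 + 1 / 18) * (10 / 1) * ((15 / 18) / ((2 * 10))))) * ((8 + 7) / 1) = 2787240.93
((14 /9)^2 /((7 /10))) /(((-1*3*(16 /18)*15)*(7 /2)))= -2 /81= -0.02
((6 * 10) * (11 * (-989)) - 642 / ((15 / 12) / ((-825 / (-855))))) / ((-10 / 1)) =6205738 / 95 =65323.56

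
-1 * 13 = -13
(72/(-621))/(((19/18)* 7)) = -48/3059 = -0.02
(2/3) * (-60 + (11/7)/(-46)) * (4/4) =-19331/483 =-40.02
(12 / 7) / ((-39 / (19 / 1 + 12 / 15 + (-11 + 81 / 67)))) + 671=2920289 / 4355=670.56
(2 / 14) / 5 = 1 / 35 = 0.03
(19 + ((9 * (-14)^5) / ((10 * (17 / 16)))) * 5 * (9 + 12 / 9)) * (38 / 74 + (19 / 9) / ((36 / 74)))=-11639693782237 / 101898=-114228873.80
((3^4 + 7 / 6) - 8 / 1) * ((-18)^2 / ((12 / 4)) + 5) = 50285 / 6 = 8380.83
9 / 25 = 0.36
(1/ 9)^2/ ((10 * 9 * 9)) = 1/ 65610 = 0.00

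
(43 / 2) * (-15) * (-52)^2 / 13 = -67080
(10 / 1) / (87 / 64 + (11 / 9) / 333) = 1918080 / 261443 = 7.34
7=7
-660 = -660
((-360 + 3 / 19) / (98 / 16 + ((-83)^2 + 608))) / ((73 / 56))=-437568 / 11893525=-0.04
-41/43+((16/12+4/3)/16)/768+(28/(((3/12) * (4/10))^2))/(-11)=-556880935/2179584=-255.50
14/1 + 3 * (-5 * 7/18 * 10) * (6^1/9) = -224/9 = -24.89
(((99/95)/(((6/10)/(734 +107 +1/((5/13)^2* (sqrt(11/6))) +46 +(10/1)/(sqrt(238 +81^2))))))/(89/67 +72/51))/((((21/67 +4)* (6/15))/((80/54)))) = 49379000* sqrt(6799)/61685606853 +3034564* sqrt(66)/9072747 +4379917300/9072747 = 485.54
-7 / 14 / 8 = -1 / 16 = -0.06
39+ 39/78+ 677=1433/2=716.50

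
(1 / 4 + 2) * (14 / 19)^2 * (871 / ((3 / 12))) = 1536444 / 361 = 4256.08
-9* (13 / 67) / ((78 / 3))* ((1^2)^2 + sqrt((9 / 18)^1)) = -9 / 134-9* sqrt(2) / 268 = -0.11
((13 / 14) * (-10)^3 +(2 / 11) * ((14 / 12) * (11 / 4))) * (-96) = 623608 / 7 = 89086.86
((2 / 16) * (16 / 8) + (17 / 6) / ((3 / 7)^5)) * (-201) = -38335189 / 972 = -39439.49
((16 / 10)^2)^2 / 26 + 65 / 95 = 144537 / 154375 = 0.94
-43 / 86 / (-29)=1 / 58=0.02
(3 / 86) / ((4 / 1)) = 3 / 344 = 0.01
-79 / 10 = -7.90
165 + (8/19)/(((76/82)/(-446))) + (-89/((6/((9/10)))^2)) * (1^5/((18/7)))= -11088103/288800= -38.39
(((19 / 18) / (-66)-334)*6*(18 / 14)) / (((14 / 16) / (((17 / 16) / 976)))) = -6745787 / 2104256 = -3.21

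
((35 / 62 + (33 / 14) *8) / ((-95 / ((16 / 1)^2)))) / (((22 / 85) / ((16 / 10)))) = -73366016 / 226765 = -323.53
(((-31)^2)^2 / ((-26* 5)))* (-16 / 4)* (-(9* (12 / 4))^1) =-49870134 / 65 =-767232.83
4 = 4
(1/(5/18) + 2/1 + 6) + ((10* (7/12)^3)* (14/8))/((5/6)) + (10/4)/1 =52613/2880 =18.27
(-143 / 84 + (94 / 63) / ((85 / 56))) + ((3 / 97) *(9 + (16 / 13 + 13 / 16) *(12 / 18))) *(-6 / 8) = -0.96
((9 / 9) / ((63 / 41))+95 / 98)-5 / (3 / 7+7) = 21719 / 22932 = 0.95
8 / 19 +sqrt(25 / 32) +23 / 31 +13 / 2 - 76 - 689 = -892143 / 1178 +5 * sqrt(2) / 8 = -756.45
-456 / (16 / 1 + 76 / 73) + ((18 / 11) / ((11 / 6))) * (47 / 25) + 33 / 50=-9189801 / 376310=-24.42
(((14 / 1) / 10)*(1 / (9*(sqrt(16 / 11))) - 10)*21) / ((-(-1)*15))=-98 / 5 + 49*sqrt(11) / 900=-19.42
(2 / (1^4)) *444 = 888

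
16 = 16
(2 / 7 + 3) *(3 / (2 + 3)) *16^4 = 4521984 / 35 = 129199.54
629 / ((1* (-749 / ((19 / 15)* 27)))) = -107559 / 3745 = -28.72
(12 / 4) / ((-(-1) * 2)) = 3 / 2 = 1.50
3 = 3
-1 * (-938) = 938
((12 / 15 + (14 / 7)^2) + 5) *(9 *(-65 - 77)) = -12524.40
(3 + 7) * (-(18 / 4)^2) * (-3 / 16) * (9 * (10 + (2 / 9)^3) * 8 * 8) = 218940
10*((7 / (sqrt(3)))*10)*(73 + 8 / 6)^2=34810300*sqrt(3) / 27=2233081.79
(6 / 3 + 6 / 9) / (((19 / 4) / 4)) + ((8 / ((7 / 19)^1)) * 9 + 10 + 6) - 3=84059 / 399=210.67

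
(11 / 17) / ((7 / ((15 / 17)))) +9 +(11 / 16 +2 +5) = 16.77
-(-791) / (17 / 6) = 4746 / 17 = 279.18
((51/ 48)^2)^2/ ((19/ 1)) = 83521/ 1245184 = 0.07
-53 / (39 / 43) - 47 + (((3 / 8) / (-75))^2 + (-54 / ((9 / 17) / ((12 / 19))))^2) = 2277777294079 / 563160000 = 4044.64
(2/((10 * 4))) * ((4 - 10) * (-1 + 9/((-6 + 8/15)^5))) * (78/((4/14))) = 3041956668933/37073984320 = 82.05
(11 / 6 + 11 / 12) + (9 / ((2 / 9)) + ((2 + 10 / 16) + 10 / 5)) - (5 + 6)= 295 / 8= 36.88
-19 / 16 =-1.19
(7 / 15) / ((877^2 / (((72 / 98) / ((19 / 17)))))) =204 / 511470785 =0.00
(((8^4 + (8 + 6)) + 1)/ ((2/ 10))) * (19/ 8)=48818.12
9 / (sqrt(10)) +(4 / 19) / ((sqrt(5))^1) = 2.94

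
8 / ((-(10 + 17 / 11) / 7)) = -616 / 127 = -4.85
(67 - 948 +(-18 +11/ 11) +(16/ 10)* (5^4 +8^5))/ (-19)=-2764.78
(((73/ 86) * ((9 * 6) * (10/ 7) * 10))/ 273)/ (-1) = -65700/ 27391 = -2.40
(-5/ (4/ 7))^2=1225/ 16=76.56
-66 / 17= -3.88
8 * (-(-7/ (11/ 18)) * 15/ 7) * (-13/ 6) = -4680/ 11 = -425.45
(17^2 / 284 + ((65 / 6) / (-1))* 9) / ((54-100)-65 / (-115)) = 57293 / 26980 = 2.12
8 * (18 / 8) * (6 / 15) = 36 / 5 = 7.20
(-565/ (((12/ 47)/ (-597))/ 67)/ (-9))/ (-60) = 70811563/ 432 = 163915.66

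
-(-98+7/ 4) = 385/ 4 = 96.25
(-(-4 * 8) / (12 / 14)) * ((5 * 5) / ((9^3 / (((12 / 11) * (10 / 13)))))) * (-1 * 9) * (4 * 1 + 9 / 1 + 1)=-1568000 / 11583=-135.37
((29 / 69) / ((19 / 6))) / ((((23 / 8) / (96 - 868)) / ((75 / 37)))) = -26865600 / 371887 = -72.24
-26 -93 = -119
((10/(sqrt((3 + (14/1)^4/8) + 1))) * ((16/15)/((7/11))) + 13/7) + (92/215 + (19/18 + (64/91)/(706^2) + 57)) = 176 * sqrt(534)/16821 + 2647960127879/43883551530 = 60.58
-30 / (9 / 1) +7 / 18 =-53 / 18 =-2.94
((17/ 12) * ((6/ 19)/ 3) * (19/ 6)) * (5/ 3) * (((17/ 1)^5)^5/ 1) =490503330049614202209863449239845/ 108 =4541697500459390761202439000000.00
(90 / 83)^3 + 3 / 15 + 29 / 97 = 491937454 / 277316695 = 1.77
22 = 22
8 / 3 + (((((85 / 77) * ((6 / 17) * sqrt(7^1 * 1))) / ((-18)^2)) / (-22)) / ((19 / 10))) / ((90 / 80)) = 8 / 3 - 100 * sqrt(7) / 3910599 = 2.67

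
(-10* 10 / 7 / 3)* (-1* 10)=1000 / 21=47.62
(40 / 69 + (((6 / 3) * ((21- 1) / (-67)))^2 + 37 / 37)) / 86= 599701 / 26637726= 0.02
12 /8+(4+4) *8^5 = 262145.50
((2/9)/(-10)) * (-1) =1/45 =0.02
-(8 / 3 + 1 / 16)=-2.73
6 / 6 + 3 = 4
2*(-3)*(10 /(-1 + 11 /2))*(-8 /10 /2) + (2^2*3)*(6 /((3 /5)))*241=86776 /3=28925.33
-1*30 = -30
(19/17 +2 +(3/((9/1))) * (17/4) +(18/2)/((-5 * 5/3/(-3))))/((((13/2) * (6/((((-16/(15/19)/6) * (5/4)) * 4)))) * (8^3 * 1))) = -753331/114566400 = -0.01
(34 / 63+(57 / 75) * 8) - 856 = -1337774 / 1575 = -849.38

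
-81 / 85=-0.95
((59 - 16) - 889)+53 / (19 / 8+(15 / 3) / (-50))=-74866 / 91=-822.70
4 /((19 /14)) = 56 /19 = 2.95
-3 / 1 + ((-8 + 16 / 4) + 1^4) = -6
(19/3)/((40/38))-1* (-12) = 1081/60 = 18.02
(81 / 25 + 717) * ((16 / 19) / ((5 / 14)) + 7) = 6739.93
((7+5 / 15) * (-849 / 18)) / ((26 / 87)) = -90277 / 78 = -1157.40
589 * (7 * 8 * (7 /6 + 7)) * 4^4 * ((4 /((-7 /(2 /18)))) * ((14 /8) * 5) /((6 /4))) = -2068756480 /81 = -25540203.46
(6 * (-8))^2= 2304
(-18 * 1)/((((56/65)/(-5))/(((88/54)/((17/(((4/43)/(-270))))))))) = -1430/414477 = -0.00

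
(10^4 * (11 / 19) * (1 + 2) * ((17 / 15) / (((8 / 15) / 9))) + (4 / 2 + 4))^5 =10014197249335182141558293284045824 / 2476099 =4044344450417847647270280000.00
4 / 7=0.57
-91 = -91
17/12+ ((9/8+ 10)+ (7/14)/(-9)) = 899/72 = 12.49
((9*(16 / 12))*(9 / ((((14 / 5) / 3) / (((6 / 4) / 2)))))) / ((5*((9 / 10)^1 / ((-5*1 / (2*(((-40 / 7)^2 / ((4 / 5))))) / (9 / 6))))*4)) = -63 / 320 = -0.20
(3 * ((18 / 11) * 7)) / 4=189 / 22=8.59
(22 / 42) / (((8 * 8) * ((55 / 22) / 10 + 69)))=11 / 93072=0.00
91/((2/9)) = 819/2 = 409.50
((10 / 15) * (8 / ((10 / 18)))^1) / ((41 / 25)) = 240 / 41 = 5.85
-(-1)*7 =7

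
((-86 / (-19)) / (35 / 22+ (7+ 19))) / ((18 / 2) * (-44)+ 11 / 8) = -1376 / 3309971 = -0.00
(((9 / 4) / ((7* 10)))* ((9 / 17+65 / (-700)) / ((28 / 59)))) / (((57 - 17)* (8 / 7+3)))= 551709 / 3092096000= 0.00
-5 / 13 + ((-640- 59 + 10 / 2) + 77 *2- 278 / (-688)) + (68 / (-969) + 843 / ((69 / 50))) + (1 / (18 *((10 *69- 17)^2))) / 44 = 1551448621713701 / 21907285271586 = 70.82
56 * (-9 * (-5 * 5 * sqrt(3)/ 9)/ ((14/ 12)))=2078.46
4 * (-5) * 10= -200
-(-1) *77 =77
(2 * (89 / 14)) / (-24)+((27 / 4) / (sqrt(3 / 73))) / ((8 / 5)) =-89 / 168+45 * sqrt(219) / 32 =20.28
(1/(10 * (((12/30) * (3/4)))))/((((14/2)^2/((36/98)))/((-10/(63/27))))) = -180/16807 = -0.01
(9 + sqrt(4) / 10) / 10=23 / 25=0.92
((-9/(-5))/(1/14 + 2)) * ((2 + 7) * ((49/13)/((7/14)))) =111132/1885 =58.96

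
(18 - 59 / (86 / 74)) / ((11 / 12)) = -16908 / 473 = -35.75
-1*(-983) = 983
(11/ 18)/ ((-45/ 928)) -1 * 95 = -43579/ 405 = -107.60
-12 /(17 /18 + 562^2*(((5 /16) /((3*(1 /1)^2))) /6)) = -864 /394873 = -0.00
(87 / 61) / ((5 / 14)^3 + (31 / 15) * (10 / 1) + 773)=716184 / 398564179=0.00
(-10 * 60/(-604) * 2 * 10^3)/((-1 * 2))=-150000/151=-993.38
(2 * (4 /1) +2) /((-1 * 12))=-5 /6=-0.83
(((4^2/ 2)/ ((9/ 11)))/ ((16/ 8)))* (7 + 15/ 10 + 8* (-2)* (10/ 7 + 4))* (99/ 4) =-132737/ 14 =-9481.21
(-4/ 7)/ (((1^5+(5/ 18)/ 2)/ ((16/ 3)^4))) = -1048576/ 2583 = -405.95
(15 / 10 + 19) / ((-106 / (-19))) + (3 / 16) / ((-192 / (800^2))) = -131721 / 212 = -621.33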